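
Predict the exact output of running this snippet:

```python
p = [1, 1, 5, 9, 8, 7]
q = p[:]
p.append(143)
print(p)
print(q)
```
[1, 1, 5, 9, 8, 7, 143]
[1, 1, 5, 9, 8, 7]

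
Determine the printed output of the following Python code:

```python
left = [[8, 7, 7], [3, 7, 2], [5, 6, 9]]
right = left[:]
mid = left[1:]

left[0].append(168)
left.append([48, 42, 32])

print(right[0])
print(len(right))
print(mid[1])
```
[8, 7, 7, 168]
3
[5, 6, 9]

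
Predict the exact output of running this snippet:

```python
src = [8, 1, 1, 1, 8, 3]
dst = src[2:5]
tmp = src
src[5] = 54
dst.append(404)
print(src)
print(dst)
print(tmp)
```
[8, 1, 1, 1, 8, 54]
[1, 1, 8, 404]
[8, 1, 1, 1, 8, 54]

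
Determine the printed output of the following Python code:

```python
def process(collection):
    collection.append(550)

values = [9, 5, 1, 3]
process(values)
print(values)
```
[9, 5, 1, 3, 550]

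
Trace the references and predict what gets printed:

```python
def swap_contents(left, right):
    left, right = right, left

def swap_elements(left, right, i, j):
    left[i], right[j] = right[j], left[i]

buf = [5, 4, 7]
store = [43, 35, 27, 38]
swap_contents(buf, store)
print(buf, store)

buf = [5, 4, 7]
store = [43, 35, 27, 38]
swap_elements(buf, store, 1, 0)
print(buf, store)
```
[5, 4, 7] [43, 35, 27, 38]
[5, 43, 7] [4, 35, 27, 38]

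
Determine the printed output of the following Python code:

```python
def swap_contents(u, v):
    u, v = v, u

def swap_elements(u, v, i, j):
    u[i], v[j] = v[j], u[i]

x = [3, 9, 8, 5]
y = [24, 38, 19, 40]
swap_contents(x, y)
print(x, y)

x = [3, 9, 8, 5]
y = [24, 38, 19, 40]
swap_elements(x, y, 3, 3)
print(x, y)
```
[3, 9, 8, 5] [24, 38, 19, 40]
[3, 9, 8, 40] [24, 38, 19, 5]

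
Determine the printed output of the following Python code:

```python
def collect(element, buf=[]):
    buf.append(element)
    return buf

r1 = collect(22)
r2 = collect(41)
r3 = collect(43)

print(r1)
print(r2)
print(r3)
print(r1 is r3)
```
[22, 41, 43]
[22, 41, 43]
[22, 41, 43]
True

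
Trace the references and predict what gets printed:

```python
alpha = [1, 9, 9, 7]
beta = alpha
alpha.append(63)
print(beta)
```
[1, 9, 9, 7, 63]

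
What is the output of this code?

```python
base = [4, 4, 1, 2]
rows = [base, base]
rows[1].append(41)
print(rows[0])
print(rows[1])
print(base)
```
[4, 4, 1, 2, 41]
[4, 4, 1, 2, 41]
[4, 4, 1, 2, 41]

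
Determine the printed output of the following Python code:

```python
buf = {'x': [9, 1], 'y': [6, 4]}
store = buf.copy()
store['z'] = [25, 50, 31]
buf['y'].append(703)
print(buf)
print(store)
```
{'x': [9, 1], 'y': [6, 4, 703]}
{'x': [9, 1], 'y': [6, 4, 703], 'z': [25, 50, 31]}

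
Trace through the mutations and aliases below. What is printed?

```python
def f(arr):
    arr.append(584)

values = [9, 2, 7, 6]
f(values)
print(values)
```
[9, 2, 7, 6, 584]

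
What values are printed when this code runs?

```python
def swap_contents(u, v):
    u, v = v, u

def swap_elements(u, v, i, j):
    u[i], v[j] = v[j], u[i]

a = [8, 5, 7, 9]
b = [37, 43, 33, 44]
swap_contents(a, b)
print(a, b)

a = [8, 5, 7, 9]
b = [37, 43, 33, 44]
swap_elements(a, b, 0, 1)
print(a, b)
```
[8, 5, 7, 9] [37, 43, 33, 44]
[43, 5, 7, 9] [37, 8, 33, 44]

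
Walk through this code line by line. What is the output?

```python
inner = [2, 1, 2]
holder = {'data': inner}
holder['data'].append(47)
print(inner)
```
[2, 1, 2, 47]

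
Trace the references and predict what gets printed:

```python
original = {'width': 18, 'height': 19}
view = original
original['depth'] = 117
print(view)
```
{'width': 18, 'height': 19, 'depth': 117}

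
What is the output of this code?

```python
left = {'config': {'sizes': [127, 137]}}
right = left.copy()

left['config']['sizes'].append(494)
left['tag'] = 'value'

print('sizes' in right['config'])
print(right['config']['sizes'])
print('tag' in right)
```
True
[127, 137, 494]
False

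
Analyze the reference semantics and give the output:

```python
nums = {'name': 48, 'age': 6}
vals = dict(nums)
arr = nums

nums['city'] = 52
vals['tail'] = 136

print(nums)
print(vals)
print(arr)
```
{'name': 48, 'age': 6, 'city': 52}
{'name': 48, 'age': 6, 'tail': 136}
{'name': 48, 'age': 6, 'city': 52}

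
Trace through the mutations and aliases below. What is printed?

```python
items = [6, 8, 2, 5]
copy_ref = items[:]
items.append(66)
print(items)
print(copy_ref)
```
[6, 8, 2, 5, 66]
[6, 8, 2, 5]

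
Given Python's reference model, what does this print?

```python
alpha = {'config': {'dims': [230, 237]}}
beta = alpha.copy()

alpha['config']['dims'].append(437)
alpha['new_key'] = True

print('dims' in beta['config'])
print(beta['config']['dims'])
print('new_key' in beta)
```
True
[230, 237, 437]
False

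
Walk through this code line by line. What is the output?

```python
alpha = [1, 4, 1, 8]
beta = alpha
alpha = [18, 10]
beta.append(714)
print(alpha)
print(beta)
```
[18, 10]
[1, 4, 1, 8, 714]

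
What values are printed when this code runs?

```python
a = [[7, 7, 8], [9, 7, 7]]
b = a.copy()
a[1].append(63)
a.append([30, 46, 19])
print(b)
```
[[7, 7, 8], [9, 7, 7, 63]]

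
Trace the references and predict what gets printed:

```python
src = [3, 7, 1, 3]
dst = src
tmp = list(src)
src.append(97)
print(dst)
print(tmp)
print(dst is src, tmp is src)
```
[3, 7, 1, 3, 97]
[3, 7, 1, 3]
True False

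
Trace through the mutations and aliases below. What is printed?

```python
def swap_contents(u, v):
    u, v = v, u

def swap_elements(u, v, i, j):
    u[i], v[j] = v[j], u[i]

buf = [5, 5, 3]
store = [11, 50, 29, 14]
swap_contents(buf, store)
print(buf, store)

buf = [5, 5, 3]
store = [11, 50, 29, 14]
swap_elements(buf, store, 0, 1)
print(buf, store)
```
[5, 5, 3] [11, 50, 29, 14]
[50, 5, 3] [11, 5, 29, 14]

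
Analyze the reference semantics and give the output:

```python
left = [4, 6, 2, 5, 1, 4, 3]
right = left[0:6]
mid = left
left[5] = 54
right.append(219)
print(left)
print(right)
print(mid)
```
[4, 6, 2, 5, 1, 54, 3]
[4, 6, 2, 5, 1, 4, 219]
[4, 6, 2, 5, 1, 54, 3]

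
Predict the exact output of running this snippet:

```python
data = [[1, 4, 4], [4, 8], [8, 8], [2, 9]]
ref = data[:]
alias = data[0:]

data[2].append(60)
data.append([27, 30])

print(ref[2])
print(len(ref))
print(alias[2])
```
[8, 8, 60]
4
[8, 8, 60]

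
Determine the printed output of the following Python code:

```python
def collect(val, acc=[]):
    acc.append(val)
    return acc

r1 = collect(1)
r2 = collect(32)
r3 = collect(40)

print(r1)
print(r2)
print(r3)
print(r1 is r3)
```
[1, 32, 40]
[1, 32, 40]
[1, 32, 40]
True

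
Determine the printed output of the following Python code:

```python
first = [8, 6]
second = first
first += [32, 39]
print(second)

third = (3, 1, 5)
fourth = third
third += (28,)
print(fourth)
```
[8, 6, 32, 39]
(3, 1, 5)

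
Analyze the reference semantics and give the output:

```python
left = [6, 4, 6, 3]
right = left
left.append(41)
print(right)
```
[6, 4, 6, 3, 41]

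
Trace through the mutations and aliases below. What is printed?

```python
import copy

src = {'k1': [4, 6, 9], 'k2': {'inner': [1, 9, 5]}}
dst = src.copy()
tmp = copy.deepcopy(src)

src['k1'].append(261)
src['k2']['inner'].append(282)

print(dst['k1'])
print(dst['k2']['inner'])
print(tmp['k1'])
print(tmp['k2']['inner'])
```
[4, 6, 9, 261]
[1, 9, 5, 282]
[4, 6, 9]
[1, 9, 5]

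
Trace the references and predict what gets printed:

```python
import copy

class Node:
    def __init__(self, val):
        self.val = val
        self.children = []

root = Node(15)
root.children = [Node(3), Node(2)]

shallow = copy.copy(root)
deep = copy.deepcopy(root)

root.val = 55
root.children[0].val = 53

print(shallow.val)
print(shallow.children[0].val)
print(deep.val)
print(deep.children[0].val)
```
15
53
15
3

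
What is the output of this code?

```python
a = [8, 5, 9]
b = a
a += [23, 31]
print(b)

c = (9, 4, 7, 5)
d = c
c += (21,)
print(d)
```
[8, 5, 9, 23, 31]
(9, 4, 7, 5)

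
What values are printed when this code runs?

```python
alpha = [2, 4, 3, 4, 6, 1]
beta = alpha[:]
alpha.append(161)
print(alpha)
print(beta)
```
[2, 4, 3, 4, 6, 1, 161]
[2, 4, 3, 4, 6, 1]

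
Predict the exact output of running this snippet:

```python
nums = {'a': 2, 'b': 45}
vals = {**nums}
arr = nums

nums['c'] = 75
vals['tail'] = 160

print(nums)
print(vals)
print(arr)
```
{'a': 2, 'b': 45, 'c': 75}
{'a': 2, 'b': 45, 'tail': 160}
{'a': 2, 'b': 45, 'c': 75}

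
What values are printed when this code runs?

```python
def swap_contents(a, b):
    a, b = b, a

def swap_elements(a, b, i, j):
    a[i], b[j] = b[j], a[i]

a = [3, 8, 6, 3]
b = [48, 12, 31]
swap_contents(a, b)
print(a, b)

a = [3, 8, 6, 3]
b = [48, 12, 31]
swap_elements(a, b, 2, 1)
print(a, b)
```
[3, 8, 6, 3] [48, 12, 31]
[3, 8, 12, 3] [48, 6, 31]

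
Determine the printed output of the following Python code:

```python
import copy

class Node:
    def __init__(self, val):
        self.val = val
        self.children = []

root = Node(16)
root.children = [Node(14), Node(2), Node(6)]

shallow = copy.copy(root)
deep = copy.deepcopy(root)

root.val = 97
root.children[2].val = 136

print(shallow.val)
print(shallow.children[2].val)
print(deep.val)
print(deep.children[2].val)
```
16
136
16
6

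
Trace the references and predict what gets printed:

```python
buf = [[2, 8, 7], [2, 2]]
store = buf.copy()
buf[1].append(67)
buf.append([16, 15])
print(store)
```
[[2, 8, 7], [2, 2, 67]]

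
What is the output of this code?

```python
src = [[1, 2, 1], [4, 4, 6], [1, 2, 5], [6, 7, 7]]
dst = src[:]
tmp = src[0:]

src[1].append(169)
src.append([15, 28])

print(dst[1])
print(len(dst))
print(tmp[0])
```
[4, 4, 6, 169]
4
[1, 2, 1]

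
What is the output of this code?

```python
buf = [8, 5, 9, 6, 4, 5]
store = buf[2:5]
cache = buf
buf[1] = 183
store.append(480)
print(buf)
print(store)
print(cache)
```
[8, 183, 9, 6, 4, 5]
[9, 6, 4, 480]
[8, 183, 9, 6, 4, 5]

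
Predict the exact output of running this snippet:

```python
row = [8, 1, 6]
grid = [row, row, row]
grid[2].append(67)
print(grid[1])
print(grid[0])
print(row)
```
[8, 1, 6, 67]
[8, 1, 6, 67]
[8, 1, 6, 67]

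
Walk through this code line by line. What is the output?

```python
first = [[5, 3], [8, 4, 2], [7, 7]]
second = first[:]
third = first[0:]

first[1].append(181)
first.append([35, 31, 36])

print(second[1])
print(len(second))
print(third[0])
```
[8, 4, 2, 181]
3
[5, 3]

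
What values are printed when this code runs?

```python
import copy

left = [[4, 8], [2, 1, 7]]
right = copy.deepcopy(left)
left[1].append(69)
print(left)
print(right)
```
[[4, 8], [2, 1, 7, 69]]
[[4, 8], [2, 1, 7]]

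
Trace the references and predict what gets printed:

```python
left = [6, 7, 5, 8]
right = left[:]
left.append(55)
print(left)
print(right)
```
[6, 7, 5, 8, 55]
[6, 7, 5, 8]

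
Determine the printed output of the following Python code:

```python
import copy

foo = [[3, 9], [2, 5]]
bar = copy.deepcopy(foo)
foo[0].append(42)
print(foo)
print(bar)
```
[[3, 9, 42], [2, 5]]
[[3, 9], [2, 5]]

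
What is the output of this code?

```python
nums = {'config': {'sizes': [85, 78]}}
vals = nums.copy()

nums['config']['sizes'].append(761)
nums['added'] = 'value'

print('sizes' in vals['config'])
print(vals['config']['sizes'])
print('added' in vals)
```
True
[85, 78, 761]
False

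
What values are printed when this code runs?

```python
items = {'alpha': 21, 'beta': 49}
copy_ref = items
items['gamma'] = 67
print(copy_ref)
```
{'alpha': 21, 'beta': 49, 'gamma': 67}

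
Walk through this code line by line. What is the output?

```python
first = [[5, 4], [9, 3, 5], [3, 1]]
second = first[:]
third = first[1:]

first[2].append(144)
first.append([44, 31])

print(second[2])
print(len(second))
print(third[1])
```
[3, 1, 144]
3
[3, 1, 144]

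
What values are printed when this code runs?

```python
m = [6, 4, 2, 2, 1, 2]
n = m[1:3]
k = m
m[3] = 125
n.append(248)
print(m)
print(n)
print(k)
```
[6, 4, 2, 125, 1, 2]
[4, 2, 248]
[6, 4, 2, 125, 1, 2]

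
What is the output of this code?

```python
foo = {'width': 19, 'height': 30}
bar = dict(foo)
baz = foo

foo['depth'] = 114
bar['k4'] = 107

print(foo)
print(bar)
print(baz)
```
{'width': 19, 'height': 30, 'depth': 114}
{'width': 19, 'height': 30, 'k4': 107}
{'width': 19, 'height': 30, 'depth': 114}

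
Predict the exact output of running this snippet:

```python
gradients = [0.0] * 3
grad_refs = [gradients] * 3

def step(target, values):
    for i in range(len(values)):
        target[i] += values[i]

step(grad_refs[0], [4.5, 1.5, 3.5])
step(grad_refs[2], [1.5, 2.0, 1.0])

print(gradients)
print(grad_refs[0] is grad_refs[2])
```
[6.0, 3.5, 4.5]
True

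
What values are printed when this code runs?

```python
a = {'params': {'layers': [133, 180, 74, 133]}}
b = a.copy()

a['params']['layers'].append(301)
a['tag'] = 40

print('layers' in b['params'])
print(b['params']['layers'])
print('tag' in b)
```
True
[133, 180, 74, 133, 301]
False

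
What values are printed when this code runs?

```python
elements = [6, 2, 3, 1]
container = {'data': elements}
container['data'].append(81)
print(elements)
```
[6, 2, 3, 1, 81]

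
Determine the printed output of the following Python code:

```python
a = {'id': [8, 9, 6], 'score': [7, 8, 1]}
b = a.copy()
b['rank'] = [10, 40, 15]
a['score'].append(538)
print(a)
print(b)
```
{'id': [8, 9, 6], 'score': [7, 8, 1, 538]}
{'id': [8, 9, 6], 'score': [7, 8, 1, 538], 'rank': [10, 40, 15]}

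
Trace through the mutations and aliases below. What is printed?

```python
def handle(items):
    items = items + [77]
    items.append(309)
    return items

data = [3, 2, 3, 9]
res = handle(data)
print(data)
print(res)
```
[3, 2, 3, 9]
[3, 2, 3, 9, 77, 309]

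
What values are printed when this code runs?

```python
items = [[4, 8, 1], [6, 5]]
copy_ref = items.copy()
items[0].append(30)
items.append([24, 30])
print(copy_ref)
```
[[4, 8, 1, 30], [6, 5]]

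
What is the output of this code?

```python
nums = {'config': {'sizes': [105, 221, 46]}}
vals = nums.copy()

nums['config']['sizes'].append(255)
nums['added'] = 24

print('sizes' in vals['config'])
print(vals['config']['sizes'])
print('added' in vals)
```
True
[105, 221, 46, 255]
False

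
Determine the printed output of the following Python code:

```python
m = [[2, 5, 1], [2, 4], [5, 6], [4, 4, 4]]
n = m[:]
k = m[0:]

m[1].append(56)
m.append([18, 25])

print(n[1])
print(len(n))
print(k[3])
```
[2, 4, 56]
4
[4, 4, 4]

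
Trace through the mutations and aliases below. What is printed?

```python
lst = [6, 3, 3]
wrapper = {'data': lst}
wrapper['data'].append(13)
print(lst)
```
[6, 3, 3, 13]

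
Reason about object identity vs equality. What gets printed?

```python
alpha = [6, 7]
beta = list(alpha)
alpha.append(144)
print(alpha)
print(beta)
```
[6, 7, 144]
[6, 7]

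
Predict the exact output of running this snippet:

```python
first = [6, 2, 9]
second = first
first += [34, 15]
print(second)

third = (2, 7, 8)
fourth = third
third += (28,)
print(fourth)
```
[6, 2, 9, 34, 15]
(2, 7, 8)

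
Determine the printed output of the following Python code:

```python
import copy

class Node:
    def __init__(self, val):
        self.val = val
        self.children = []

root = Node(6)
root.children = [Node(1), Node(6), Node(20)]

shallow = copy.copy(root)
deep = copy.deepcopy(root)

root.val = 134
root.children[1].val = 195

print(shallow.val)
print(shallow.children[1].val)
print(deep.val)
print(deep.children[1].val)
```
6
195
6
6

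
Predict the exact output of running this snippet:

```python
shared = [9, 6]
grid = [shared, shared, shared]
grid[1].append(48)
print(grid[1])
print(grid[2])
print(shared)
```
[9, 6, 48]
[9, 6, 48]
[9, 6, 48]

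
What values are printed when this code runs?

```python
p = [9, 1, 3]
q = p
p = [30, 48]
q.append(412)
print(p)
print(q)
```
[30, 48]
[9, 1, 3, 412]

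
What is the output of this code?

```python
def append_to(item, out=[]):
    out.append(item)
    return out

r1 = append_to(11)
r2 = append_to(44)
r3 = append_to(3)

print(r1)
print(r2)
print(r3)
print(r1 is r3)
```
[11, 44, 3]
[11, 44, 3]
[11, 44, 3]
True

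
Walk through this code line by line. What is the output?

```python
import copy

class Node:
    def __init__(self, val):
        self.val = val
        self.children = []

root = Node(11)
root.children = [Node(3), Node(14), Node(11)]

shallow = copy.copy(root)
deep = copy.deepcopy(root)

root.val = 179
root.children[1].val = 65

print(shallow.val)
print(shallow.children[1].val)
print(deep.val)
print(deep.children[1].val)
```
11
65
11
14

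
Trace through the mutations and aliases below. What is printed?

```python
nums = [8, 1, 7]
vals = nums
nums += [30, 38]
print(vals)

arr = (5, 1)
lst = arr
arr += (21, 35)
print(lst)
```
[8, 1, 7, 30, 38]
(5, 1)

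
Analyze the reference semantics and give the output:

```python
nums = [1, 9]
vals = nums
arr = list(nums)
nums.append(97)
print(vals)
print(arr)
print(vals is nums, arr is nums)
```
[1, 9, 97]
[1, 9]
True False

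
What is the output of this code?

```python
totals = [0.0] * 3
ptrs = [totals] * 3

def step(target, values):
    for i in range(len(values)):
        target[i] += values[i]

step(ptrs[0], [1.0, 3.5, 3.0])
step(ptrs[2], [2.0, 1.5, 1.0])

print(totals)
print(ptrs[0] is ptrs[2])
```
[3.0, 5.0, 4.0]
True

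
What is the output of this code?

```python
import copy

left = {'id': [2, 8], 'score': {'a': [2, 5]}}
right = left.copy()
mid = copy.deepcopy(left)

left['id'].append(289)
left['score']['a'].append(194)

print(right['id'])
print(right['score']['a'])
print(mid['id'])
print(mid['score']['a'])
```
[2, 8, 289]
[2, 5, 194]
[2, 8]
[2, 5]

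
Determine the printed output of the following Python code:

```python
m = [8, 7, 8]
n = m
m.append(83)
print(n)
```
[8, 7, 8, 83]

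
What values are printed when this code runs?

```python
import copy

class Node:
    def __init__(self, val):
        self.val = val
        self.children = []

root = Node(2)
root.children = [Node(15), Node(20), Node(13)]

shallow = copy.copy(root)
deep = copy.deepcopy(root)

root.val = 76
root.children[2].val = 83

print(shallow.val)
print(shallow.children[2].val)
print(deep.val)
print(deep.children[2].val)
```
2
83
2
13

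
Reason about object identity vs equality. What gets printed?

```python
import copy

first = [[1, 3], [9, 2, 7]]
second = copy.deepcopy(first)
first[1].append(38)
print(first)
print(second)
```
[[1, 3], [9, 2, 7, 38]]
[[1, 3], [9, 2, 7]]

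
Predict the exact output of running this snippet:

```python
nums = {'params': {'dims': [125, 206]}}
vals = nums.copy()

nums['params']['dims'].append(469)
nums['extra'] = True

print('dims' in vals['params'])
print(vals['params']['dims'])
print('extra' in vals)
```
True
[125, 206, 469]
False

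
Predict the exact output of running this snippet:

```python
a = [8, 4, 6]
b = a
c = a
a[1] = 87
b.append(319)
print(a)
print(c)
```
[8, 87, 6, 319]
[8, 87, 6, 319]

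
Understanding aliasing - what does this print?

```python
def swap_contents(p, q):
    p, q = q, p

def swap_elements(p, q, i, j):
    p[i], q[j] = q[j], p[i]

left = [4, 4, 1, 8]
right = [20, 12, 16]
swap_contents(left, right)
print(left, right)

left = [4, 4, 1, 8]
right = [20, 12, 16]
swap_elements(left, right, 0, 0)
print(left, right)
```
[4, 4, 1, 8] [20, 12, 16]
[20, 4, 1, 8] [4, 12, 16]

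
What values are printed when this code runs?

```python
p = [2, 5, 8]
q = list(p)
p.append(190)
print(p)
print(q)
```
[2, 5, 8, 190]
[2, 5, 8]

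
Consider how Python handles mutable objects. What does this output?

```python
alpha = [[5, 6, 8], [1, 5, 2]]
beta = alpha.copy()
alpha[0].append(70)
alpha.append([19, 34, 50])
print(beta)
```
[[5, 6, 8, 70], [1, 5, 2]]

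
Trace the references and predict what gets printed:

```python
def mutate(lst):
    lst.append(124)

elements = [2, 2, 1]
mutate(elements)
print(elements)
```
[2, 2, 1, 124]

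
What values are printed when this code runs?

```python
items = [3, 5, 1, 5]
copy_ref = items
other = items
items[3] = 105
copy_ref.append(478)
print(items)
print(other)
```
[3, 5, 1, 105, 478]
[3, 5, 1, 105, 478]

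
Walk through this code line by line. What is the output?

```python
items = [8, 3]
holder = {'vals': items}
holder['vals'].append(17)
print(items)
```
[8, 3, 17]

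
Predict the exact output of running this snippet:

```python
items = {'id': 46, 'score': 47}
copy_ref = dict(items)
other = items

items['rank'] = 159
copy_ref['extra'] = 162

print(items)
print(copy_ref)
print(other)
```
{'id': 46, 'score': 47, 'rank': 159}
{'id': 46, 'score': 47, 'extra': 162}
{'id': 46, 'score': 47, 'rank': 159}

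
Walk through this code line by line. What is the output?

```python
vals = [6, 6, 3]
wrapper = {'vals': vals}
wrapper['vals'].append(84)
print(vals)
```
[6, 6, 3, 84]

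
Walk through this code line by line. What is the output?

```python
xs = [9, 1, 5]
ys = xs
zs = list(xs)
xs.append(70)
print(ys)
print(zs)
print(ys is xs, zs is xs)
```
[9, 1, 5, 70]
[9, 1, 5]
True False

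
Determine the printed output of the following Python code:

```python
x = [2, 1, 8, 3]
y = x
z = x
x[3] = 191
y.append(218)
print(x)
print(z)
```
[2, 1, 8, 191, 218]
[2, 1, 8, 191, 218]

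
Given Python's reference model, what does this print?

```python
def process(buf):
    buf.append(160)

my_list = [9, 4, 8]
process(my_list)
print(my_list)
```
[9, 4, 8, 160]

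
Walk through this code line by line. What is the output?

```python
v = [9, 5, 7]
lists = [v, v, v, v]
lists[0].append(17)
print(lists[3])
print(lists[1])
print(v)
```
[9, 5, 7, 17]
[9, 5, 7, 17]
[9, 5, 7, 17]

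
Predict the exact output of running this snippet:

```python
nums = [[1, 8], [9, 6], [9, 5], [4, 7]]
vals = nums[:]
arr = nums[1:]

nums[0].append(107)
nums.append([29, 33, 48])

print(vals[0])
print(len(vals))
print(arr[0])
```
[1, 8, 107]
4
[9, 6]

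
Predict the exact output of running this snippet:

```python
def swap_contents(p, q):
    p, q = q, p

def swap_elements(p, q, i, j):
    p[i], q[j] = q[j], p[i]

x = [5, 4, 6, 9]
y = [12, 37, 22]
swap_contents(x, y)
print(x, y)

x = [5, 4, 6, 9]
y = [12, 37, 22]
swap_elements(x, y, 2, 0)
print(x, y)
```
[5, 4, 6, 9] [12, 37, 22]
[5, 4, 12, 9] [6, 37, 22]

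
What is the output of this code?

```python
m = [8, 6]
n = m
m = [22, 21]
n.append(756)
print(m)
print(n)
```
[22, 21]
[8, 6, 756]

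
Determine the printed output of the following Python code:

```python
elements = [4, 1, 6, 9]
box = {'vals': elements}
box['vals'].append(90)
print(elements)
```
[4, 1, 6, 9, 90]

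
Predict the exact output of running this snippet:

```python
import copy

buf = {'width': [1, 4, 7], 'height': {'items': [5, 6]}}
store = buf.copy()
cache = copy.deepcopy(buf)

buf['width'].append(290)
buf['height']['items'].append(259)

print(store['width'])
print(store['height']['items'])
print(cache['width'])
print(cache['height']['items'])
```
[1, 4, 7, 290]
[5, 6, 259]
[1, 4, 7]
[5, 6]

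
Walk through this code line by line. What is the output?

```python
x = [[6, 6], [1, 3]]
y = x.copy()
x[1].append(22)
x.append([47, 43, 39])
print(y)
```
[[6, 6], [1, 3, 22]]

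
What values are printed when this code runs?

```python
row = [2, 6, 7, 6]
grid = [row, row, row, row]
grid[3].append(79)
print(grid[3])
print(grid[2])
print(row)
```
[2, 6, 7, 6, 79]
[2, 6, 7, 6, 79]
[2, 6, 7, 6, 79]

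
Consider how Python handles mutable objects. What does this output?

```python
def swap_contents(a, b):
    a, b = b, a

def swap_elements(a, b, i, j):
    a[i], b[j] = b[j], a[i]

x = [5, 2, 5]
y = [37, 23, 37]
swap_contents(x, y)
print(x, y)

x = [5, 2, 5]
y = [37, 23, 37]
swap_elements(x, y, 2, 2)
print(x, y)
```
[5, 2, 5] [37, 23, 37]
[5, 2, 37] [37, 23, 5]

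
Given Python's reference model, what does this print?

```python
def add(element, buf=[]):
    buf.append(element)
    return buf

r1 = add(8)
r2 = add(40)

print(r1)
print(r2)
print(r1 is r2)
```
[8, 40]
[8, 40]
True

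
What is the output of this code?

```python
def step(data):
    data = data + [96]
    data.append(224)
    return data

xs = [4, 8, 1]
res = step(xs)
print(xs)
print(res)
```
[4, 8, 1]
[4, 8, 1, 96, 224]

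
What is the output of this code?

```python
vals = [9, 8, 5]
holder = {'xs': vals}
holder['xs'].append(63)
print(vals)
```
[9, 8, 5, 63]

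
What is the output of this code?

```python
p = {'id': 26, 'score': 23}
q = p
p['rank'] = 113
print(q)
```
{'id': 26, 'score': 23, 'rank': 113}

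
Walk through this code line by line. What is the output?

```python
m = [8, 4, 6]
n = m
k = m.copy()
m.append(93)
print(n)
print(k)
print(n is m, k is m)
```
[8, 4, 6, 93]
[8, 4, 6]
True False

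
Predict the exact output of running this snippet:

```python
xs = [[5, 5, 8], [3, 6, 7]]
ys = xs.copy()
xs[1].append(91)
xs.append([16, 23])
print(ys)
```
[[5, 5, 8], [3, 6, 7, 91]]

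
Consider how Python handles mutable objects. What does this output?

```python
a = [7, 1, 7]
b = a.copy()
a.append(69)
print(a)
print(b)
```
[7, 1, 7, 69]
[7, 1, 7]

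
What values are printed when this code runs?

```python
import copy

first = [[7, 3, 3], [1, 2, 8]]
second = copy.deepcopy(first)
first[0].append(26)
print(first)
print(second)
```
[[7, 3, 3, 26], [1, 2, 8]]
[[7, 3, 3], [1, 2, 8]]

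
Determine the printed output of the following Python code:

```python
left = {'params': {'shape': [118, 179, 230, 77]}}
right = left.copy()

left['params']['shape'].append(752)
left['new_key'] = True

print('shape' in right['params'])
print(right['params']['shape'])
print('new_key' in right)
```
True
[118, 179, 230, 77, 752]
False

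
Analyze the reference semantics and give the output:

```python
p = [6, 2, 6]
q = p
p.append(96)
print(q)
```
[6, 2, 6, 96]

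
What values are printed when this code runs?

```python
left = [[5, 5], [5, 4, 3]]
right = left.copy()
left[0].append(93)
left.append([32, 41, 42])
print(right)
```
[[5, 5, 93], [5, 4, 3]]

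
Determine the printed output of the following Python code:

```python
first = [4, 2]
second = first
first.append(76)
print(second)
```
[4, 2, 76]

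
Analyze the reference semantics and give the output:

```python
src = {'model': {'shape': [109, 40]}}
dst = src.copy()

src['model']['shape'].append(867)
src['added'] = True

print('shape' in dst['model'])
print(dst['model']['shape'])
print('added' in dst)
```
True
[109, 40, 867]
False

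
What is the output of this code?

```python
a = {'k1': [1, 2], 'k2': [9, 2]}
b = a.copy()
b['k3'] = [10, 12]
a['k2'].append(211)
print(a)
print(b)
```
{'k1': [1, 2], 'k2': [9, 2, 211]}
{'k1': [1, 2], 'k2': [9, 2, 211], 'k3': [10, 12]}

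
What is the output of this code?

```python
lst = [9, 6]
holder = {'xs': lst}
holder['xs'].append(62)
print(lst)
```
[9, 6, 62]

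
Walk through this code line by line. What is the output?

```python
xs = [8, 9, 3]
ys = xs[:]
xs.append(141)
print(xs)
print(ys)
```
[8, 9, 3, 141]
[8, 9, 3]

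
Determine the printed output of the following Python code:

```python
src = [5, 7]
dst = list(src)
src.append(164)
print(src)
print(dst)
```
[5, 7, 164]
[5, 7]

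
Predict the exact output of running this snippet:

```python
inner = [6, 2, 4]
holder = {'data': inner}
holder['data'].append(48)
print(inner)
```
[6, 2, 4, 48]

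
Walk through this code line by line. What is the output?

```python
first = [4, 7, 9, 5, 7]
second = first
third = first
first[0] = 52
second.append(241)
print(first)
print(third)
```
[52, 7, 9, 5, 7, 241]
[52, 7, 9, 5, 7, 241]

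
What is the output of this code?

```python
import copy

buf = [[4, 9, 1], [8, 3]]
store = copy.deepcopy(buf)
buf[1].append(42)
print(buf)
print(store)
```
[[4, 9, 1], [8, 3, 42]]
[[4, 9, 1], [8, 3]]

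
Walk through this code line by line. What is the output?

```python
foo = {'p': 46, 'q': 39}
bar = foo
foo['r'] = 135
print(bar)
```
{'p': 46, 'q': 39, 'r': 135}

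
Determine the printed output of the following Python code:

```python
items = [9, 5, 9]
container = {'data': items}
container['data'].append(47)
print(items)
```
[9, 5, 9, 47]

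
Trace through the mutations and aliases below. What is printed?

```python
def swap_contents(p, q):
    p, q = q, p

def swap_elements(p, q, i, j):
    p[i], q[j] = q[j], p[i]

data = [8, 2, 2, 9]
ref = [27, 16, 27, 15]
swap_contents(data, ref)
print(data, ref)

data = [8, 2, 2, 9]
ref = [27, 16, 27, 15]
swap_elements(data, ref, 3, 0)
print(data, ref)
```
[8, 2, 2, 9] [27, 16, 27, 15]
[8, 2, 2, 27] [9, 16, 27, 15]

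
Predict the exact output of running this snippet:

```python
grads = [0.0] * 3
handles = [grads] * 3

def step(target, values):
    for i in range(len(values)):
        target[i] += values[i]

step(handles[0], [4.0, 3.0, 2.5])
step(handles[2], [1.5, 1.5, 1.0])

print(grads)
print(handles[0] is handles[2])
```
[5.5, 4.5, 3.5]
True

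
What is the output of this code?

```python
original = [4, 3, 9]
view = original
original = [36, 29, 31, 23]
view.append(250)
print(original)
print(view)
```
[36, 29, 31, 23]
[4, 3, 9, 250]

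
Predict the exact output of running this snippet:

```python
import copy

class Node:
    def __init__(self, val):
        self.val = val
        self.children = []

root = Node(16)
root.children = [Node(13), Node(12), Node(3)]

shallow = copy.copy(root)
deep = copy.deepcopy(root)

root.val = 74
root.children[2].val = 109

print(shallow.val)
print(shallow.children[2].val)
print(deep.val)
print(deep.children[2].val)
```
16
109
16
3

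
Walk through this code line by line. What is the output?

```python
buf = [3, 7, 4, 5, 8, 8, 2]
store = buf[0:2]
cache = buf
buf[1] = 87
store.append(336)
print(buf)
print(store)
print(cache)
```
[3, 87, 4, 5, 8, 8, 2]
[3, 7, 336]
[3, 87, 4, 5, 8, 8, 2]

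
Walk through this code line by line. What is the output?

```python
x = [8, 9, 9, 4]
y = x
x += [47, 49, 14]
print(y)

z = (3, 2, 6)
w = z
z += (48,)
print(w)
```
[8, 9, 9, 4, 47, 49, 14]
(3, 2, 6)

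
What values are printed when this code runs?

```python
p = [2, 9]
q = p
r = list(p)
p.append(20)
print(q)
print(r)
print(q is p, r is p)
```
[2, 9, 20]
[2, 9]
True False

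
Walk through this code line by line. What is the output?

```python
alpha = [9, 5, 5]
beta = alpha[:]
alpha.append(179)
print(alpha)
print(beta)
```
[9, 5, 5, 179]
[9, 5, 5]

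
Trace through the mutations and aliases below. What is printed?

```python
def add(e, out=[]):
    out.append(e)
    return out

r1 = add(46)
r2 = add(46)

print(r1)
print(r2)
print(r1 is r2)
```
[46, 46]
[46, 46]
True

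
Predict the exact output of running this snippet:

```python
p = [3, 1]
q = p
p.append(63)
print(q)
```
[3, 1, 63]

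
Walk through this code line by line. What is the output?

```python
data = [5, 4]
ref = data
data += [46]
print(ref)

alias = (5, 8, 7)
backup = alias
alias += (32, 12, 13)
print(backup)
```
[5, 4, 46]
(5, 8, 7)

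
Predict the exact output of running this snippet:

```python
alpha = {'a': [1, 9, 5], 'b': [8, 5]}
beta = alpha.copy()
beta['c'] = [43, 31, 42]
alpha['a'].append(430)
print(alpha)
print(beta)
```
{'a': [1, 9, 5, 430], 'b': [8, 5]}
{'a': [1, 9, 5, 430], 'b': [8, 5], 'c': [43, 31, 42]}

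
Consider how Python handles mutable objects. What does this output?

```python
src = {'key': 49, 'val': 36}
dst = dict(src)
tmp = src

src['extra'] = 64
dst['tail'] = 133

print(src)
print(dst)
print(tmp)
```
{'key': 49, 'val': 36, 'extra': 64}
{'key': 49, 'val': 36, 'tail': 133}
{'key': 49, 'val': 36, 'extra': 64}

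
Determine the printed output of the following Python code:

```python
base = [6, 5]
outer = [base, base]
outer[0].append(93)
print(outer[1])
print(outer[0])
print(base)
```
[6, 5, 93]
[6, 5, 93]
[6, 5, 93]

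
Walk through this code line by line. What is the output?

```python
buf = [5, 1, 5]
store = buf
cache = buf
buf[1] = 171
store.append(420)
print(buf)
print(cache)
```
[5, 171, 5, 420]
[5, 171, 5, 420]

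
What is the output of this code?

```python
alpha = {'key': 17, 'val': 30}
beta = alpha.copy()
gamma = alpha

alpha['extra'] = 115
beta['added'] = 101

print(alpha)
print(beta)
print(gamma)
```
{'key': 17, 'val': 30, 'extra': 115}
{'key': 17, 'val': 30, 'added': 101}
{'key': 17, 'val': 30, 'extra': 115}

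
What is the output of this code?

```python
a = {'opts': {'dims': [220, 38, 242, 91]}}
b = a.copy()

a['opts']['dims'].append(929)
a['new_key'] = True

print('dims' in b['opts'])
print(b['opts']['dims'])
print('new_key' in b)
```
True
[220, 38, 242, 91, 929]
False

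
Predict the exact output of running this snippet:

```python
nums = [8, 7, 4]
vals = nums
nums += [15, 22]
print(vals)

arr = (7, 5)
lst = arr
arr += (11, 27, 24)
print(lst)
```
[8, 7, 4, 15, 22]
(7, 5)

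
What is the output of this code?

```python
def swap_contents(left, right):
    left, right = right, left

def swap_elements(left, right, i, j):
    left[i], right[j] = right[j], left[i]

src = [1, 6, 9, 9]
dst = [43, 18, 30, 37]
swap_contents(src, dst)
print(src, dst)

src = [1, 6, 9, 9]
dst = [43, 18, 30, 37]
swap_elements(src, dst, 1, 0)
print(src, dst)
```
[1, 6, 9, 9] [43, 18, 30, 37]
[1, 43, 9, 9] [6, 18, 30, 37]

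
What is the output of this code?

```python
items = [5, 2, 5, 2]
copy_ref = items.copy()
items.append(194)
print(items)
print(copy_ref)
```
[5, 2, 5, 2, 194]
[5, 2, 5, 2]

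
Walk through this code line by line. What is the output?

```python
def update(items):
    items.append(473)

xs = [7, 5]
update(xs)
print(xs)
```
[7, 5, 473]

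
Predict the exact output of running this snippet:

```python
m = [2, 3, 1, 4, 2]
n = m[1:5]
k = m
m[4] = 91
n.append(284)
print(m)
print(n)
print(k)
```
[2, 3, 1, 4, 91]
[3, 1, 4, 2, 284]
[2, 3, 1, 4, 91]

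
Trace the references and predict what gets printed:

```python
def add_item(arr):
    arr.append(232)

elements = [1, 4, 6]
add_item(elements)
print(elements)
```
[1, 4, 6, 232]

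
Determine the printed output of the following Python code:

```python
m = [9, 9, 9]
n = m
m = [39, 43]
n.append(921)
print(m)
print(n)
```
[39, 43]
[9, 9, 9, 921]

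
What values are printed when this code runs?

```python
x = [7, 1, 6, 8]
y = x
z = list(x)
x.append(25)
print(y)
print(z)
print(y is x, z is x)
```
[7, 1, 6, 8, 25]
[7, 1, 6, 8]
True False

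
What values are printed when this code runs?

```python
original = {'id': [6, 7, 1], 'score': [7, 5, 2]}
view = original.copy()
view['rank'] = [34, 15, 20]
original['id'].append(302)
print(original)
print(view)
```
{'id': [6, 7, 1, 302], 'score': [7, 5, 2]}
{'id': [6, 7, 1, 302], 'score': [7, 5, 2], 'rank': [34, 15, 20]}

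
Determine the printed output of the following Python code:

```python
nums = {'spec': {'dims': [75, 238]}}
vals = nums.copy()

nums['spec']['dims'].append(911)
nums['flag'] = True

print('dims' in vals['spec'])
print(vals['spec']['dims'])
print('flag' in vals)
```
True
[75, 238, 911]
False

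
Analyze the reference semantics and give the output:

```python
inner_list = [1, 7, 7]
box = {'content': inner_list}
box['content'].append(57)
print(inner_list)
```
[1, 7, 7, 57]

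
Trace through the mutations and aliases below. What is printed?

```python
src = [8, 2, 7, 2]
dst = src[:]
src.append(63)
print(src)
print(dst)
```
[8, 2, 7, 2, 63]
[8, 2, 7, 2]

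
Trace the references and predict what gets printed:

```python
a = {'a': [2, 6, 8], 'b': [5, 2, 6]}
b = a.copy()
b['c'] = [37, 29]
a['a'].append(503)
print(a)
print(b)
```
{'a': [2, 6, 8, 503], 'b': [5, 2, 6]}
{'a': [2, 6, 8, 503], 'b': [5, 2, 6], 'c': [37, 29]}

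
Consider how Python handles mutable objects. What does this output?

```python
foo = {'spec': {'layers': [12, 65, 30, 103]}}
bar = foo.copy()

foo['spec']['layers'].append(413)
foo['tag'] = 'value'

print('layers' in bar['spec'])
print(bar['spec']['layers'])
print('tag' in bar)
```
True
[12, 65, 30, 103, 413]
False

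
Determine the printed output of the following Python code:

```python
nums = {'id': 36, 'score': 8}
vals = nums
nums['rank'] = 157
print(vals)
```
{'id': 36, 'score': 8, 'rank': 157}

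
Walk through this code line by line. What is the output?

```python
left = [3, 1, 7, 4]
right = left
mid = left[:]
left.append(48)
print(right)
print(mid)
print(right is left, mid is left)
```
[3, 1, 7, 4, 48]
[3, 1, 7, 4]
True False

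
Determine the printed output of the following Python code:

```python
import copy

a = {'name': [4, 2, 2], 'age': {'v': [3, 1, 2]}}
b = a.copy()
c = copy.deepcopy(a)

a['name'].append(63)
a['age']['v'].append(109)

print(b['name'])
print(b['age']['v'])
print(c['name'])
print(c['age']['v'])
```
[4, 2, 2, 63]
[3, 1, 2, 109]
[4, 2, 2]
[3, 1, 2]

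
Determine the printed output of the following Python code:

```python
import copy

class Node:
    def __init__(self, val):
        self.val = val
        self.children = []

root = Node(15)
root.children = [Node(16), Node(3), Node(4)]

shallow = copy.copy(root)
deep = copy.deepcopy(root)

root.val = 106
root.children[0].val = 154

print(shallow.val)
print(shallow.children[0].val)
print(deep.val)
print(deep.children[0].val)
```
15
154
15
16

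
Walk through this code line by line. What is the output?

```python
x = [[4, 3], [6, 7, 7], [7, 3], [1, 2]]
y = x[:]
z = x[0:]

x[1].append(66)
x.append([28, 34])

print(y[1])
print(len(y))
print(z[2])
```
[6, 7, 7, 66]
4
[7, 3]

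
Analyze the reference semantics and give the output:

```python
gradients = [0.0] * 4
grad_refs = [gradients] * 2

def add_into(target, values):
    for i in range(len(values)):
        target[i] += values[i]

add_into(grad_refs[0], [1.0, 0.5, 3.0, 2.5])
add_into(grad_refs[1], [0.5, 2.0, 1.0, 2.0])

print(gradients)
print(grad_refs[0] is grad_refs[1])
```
[1.5, 2.5, 4.0, 4.5]
True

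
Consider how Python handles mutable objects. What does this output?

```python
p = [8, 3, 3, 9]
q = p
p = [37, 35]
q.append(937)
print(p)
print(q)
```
[37, 35]
[8, 3, 3, 9, 937]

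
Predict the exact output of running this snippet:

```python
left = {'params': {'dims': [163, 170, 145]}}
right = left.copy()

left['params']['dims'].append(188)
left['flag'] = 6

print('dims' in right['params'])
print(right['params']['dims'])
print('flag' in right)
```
True
[163, 170, 145, 188]
False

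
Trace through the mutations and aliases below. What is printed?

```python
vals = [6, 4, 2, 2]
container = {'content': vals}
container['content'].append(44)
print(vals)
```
[6, 4, 2, 2, 44]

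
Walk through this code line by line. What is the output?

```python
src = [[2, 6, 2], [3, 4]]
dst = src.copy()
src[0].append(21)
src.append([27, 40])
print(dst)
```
[[2, 6, 2, 21], [3, 4]]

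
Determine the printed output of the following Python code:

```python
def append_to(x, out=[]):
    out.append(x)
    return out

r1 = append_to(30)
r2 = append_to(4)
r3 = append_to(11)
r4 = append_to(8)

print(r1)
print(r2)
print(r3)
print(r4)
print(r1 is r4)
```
[30, 4, 11, 8]
[30, 4, 11, 8]
[30, 4, 11, 8]
[30, 4, 11, 8]
True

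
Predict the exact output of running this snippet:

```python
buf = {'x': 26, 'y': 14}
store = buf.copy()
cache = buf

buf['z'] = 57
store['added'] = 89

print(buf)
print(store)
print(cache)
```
{'x': 26, 'y': 14, 'z': 57}
{'x': 26, 'y': 14, 'added': 89}
{'x': 26, 'y': 14, 'z': 57}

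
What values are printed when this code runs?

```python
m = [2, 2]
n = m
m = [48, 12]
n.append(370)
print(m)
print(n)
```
[48, 12]
[2, 2, 370]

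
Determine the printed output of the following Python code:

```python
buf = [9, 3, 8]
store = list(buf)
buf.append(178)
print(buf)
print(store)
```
[9, 3, 8, 178]
[9, 3, 8]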